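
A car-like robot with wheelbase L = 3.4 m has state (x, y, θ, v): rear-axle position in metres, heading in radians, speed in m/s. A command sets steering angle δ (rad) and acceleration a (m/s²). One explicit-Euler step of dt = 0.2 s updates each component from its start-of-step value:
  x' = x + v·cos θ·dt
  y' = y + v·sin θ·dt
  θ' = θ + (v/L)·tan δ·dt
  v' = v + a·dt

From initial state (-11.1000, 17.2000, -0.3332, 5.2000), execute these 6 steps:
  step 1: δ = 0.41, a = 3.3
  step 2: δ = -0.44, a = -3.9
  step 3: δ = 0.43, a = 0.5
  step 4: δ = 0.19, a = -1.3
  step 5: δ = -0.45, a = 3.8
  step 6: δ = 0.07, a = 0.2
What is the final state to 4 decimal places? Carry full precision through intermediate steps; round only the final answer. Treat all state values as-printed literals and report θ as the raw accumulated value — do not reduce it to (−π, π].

(-4.9556, 15.5283, -0.2833, 5.7200)

after step 1 (δ=0.41, a=3.3): (-10.117199, 16.859849, -0.200254, 5.860000)
after step 2 (δ=-0.44, a=-3.9): (-8.968621, 16.626716, -0.362535, 5.080000)
after step 3 (δ=0.43, a=0.5): (-8.018660, 16.266397, -0.225488, 5.180000)
after step 4 (δ=0.19, a=-1.3): (-7.008886, 16.034766, -0.166887, 4.920000)
after step 5 (δ=-0.45, a=3.8): (-6.038557, 15.871310, -0.306689, 5.680000)
after step 6 (δ=0.07, a=0.2): (-4.955565, 15.528347, -0.283262, 5.720000)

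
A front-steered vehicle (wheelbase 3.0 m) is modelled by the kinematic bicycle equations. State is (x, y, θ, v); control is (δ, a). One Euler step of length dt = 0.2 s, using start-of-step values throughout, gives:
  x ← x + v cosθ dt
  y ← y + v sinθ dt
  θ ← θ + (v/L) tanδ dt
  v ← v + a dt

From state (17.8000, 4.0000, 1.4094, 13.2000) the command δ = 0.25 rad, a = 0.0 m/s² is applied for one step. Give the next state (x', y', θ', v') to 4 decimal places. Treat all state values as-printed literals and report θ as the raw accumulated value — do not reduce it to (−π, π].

x' = 17.8000 + 13.2000·cos(1.4094)·0.2 = 18.2242
y' = 4.0000 + 13.2000·sin(1.4094)·0.2 = 6.6057
θ' = 1.4094 + (13.2000/3.0)·tan(0.25)·0.2 = 1.6341
v' = 13.2000 + 0.0000·0.2 = 13.2000

(18.2242, 6.6057, 1.6341, 13.2000)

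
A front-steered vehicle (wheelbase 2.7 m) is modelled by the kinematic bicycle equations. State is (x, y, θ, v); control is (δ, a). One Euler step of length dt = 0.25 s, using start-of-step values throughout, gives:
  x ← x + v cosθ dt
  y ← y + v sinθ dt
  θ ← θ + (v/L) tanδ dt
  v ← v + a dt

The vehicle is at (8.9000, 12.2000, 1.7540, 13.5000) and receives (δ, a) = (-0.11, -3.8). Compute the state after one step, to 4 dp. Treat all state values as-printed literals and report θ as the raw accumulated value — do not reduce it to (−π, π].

x' = 8.9000 + 13.5000·cos(1.7540)·0.25 = 8.2851
y' = 12.2000 + 13.5000·sin(1.7540)·0.25 = 15.5185
θ' = 1.7540 + (13.5000/2.7)·tan(-0.11)·0.25 = 1.6159
v' = 13.5000 − 3.8000·0.25 = 12.5500

(8.2851, 15.5185, 1.6159, 12.5500)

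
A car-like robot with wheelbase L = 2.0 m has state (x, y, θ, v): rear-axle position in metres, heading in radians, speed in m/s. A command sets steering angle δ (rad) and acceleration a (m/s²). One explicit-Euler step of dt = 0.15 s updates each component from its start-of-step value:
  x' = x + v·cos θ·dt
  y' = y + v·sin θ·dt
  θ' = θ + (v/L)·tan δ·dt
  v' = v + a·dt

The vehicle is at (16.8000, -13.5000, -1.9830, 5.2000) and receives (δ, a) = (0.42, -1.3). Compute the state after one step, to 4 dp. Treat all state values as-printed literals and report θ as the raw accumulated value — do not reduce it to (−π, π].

(16.4875, -14.2147, -1.8088, 5.0050)

x' = 16.8000 + 5.2000·cos(-1.9830)·0.15 = 16.4875
y' = -13.5000 + 5.2000·sin(-1.9830)·0.15 = -14.2147
θ' = -1.9830 + (5.2000/2.0)·tan(0.42)·0.15 = -1.8088
v' = 5.2000 − 1.3000·0.15 = 5.0050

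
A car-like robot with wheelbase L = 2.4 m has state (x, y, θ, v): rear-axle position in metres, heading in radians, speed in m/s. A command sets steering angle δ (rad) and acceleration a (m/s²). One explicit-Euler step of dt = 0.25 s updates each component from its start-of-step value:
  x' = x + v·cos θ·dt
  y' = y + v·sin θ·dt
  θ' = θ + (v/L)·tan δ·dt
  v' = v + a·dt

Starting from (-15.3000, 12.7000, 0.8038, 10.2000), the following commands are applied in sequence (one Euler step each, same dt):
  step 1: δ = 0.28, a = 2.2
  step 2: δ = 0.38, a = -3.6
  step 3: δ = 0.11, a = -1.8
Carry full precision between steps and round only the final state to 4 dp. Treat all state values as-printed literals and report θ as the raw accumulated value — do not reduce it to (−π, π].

after step 1 (δ=0.28, a=2.2): (-13.530362, 14.535996, 1.109326, 10.750000)
after step 2 (δ=0.38, a=-3.6): (-12.333713, 16.942381, 1.556586, 9.850000)
after step 3 (δ=0.11, a=-1.8): (-12.298720, 19.404632, 1.669908, 9.400000)

(-12.2987, 19.4046, 1.6699, 9.4000)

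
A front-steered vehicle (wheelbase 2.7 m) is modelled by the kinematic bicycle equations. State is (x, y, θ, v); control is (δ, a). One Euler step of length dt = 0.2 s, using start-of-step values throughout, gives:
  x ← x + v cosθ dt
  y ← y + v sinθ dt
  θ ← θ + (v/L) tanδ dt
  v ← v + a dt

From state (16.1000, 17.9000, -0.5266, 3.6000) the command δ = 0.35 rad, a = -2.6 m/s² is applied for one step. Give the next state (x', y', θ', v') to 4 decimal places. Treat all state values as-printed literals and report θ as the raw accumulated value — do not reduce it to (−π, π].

(16.7225, 17.5381, -0.4293, 3.0800)

x' = 16.1000 + 3.6000·cos(-0.5266)·0.2 = 16.7225
y' = 17.9000 + 3.6000·sin(-0.5266)·0.2 = 17.5381
θ' = -0.5266 + (3.6000/2.7)·tan(0.35)·0.2 = -0.4293
v' = 3.6000 − 2.6000·0.2 = 3.0800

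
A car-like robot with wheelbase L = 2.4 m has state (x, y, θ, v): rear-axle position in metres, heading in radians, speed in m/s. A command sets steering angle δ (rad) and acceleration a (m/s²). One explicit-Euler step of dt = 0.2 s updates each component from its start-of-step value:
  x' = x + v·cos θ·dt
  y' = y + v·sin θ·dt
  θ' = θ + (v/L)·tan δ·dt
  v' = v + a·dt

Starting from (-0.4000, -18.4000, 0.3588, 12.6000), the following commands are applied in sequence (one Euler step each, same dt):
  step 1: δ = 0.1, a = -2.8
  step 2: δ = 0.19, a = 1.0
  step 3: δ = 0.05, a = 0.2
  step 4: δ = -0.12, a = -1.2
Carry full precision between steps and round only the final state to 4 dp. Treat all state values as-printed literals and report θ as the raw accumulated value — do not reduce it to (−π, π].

after step 1 (δ=0.1, a=-2.8): (1.959524, -17.515100, 0.464151, 12.040000)
after step 2 (δ=0.19, a=1.0): (4.112761, -16.437124, 0.657112, 12.240000)
after step 3 (δ=0.05, a=0.2): (6.050989, -14.941805, 0.708155, 12.280000)
after step 4 (δ=-0.12, a=-1.2): (7.916476, -13.344341, 0.584762, 12.040000)

(7.9165, -13.3443, 0.5848, 12.0400)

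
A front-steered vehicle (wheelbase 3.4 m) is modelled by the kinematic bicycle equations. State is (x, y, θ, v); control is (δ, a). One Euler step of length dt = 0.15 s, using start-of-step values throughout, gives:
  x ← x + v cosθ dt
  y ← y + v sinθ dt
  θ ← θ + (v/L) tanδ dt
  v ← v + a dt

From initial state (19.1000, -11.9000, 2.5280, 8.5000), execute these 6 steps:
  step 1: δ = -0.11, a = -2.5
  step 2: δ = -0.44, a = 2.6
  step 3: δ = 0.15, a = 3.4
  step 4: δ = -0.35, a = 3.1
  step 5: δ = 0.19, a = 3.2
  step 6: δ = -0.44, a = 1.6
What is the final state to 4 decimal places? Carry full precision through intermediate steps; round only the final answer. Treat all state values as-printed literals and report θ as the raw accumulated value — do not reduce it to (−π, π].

after step 1 (δ=-0.11, a=-2.5): (18.057580, -11.165844, 2.486583, 8.125000)
after step 2 (δ=-0.44, a=2.6): (17.091060, -10.423422, 2.317829, 8.515000)
after step 3 (δ=0.15, a=3.4): (16.223214, -9.486293, 2.374604, 9.025000)
after step 4 (δ=-0.35, a=3.1): (15.248508, -8.546831, 2.229264, 9.490000)
after step 5 (δ=0.19, a=3.2): (14.377461, -7.420941, 2.309784, 9.970000)
after step 6 (δ=-0.44, a=1.6): (13.370182, -6.315541, 2.102710, 10.210000)

(13.3702, -6.3155, 2.1027, 10.2100)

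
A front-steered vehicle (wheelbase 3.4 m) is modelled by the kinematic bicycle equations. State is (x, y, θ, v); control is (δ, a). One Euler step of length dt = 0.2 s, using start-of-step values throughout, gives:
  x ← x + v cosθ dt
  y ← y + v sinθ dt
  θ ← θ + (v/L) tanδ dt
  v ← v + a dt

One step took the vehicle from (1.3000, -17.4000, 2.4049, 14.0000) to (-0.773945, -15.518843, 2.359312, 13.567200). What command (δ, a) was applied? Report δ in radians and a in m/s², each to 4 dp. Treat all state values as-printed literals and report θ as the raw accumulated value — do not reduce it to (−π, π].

δ = -0.0553, a = -2.1640

a = (v'−v)/dt = (-0.432800)/0.2 = -2.1640
Δθ = θ'−θ = -0.045588;  (v·dt/L) = 14.0000·0.2/3.4 = 0.823529
tan δ = Δθ·L/(v·dt) = -0.055357  →  δ = -0.0553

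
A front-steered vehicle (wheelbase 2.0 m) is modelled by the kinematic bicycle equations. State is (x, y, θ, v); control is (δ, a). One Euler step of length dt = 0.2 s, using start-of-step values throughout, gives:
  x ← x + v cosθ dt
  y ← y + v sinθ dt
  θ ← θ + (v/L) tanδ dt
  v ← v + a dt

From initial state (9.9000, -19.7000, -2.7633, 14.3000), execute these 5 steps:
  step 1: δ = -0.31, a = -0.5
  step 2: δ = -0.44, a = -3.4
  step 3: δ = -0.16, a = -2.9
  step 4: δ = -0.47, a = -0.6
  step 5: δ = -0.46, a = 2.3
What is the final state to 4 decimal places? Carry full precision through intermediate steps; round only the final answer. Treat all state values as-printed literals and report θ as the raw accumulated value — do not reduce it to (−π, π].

after step 1 (δ=-0.31, a=-0.5): (7.242212, -20.756296, -3.221368, 14.200000)
after step 2 (δ=-0.44, a=-3.4): (4.411244, -20.529974, -3.889877, 13.520000)
after step 3 (δ=-0.16, a=-2.9): (2.429598, -18.690220, -4.108062, 12.940000)
after step 4 (δ=-0.47, a=-0.6): (0.959074, -16.560595, -4.765370, 12.820000)
after step 5 (δ=-0.46, a=2.3): (1.094852, -14.000193, -5.400535, 13.280000)

(1.0949, -14.0002, -5.4005, 13.2800)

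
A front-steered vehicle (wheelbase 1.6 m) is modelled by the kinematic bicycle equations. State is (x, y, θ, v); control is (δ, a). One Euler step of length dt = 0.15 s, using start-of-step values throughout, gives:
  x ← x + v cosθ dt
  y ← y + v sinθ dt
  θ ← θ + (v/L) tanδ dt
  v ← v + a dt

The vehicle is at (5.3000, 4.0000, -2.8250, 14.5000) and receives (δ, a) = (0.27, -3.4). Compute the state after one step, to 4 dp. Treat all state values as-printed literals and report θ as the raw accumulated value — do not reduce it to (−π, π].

x' = 5.3000 + 14.5000·cos(-2.8250)·0.15 = 3.2331
y' = 4.0000 + 14.5000·sin(-2.8250)·0.15 = 3.3229
θ' = -2.8250 + (14.5000/1.6)·tan(0.27)·0.15 = -2.4488
v' = 14.5000 − 3.4000·0.15 = 13.9900

(3.2331, 3.3229, -2.4488, 13.9900)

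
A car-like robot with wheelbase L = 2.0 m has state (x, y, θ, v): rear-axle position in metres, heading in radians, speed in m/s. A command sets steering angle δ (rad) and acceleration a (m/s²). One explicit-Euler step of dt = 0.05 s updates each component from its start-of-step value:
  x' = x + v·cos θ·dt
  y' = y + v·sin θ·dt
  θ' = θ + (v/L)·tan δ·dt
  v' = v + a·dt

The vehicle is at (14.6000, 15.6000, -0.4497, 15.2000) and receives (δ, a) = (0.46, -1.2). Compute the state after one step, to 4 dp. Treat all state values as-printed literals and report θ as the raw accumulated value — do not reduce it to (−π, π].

(15.2844, 15.2696, -0.2614, 15.1400)

x' = 14.6000 + 15.2000·cos(-0.4497)·0.05 = 15.2844
y' = 15.6000 + 15.2000·sin(-0.4497)·0.05 = 15.2696
θ' = -0.4497 + (15.2000/2.0)·tan(0.46)·0.05 = -0.2614
v' = 15.2000 − 1.2000·0.05 = 15.1400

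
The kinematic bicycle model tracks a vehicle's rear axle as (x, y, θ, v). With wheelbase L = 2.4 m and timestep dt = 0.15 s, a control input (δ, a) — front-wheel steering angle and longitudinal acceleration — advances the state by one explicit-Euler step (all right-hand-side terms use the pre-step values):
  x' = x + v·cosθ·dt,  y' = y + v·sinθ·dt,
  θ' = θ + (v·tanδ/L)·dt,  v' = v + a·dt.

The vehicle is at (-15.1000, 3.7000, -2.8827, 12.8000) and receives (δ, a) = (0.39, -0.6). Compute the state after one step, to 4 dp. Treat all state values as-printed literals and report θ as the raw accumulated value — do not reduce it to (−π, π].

(-16.9560, 3.2085, -2.5539, 12.7100)

x' = -15.1000 + 12.8000·cos(-2.8827)·0.15 = -16.9560
y' = 3.7000 + 12.8000·sin(-2.8827)·0.15 = 3.2085
θ' = -2.8827 + (12.8000/2.4)·tan(0.39)·0.15 = -2.5539
v' = 12.8000 − 0.6000·0.15 = 12.7100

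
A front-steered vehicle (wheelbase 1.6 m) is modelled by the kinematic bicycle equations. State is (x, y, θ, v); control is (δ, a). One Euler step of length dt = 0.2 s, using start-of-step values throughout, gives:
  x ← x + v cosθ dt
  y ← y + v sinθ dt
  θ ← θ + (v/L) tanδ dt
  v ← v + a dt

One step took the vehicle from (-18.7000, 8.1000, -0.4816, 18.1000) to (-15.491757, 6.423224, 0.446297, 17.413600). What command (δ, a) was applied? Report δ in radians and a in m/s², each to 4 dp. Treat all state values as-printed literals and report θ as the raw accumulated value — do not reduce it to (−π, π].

a = (v'−v)/dt = (-0.686400)/0.2 = -3.4320
Δθ = θ'−θ = 0.927897;  (v·dt/L) = 18.1000·0.2/1.6 = 2.262500
tan δ = Δθ·L/(v·dt) = 0.410120  →  δ = 0.3892

δ = 0.3892, a = -3.4320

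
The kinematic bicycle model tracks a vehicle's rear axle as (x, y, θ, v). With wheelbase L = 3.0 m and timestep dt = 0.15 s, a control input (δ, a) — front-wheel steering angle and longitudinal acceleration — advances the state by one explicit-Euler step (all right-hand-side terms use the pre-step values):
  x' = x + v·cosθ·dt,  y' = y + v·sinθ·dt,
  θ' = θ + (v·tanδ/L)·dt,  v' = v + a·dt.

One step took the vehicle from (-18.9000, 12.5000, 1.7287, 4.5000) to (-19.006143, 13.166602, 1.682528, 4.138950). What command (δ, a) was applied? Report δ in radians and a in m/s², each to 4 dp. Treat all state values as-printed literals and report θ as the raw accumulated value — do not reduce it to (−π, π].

δ = -0.2024, a = -2.4070

a = (v'−v)/dt = (-0.361050)/0.15 = -2.4070
Δθ = θ'−θ = -0.046172;  (v·dt/L) = 4.5000·0.15/3.0 = 0.225000
tan δ = Δθ·L/(v·dt) = -0.205209  →  δ = -0.2024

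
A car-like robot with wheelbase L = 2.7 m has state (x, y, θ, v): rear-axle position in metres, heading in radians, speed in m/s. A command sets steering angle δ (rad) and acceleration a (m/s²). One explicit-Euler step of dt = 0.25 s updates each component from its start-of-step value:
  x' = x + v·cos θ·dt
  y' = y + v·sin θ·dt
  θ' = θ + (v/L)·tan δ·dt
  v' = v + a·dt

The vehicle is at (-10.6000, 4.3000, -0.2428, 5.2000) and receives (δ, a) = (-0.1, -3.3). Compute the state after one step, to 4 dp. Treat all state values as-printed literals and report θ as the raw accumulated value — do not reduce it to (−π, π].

(-9.3381, 3.9875, -0.2911, 4.3750)

x' = -10.6000 + 5.2000·cos(-0.2428)·0.25 = -9.3381
y' = 4.3000 + 5.2000·sin(-0.2428)·0.25 = 3.9875
θ' = -0.2428 + (5.2000/2.7)·tan(-0.1)·0.25 = -0.2911
v' = 5.2000 − 3.3000·0.25 = 4.3750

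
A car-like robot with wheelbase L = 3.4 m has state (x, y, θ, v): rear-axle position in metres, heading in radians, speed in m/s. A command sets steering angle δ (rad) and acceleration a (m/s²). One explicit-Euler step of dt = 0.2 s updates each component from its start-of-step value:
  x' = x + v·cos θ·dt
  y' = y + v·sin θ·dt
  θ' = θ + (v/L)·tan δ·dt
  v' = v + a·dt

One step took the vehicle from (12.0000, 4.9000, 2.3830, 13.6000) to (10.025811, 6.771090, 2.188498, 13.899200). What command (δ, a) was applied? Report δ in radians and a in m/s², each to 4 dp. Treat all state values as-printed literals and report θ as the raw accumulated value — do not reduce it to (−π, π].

δ = -0.2385, a = 1.4960

a = (v'−v)/dt = (0.299200)/0.2 = 1.4960
Δθ = θ'−θ = -0.194502;  (v·dt/L) = 13.6000·0.2/3.4 = 0.800000
tan δ = Δθ·L/(v·dt) = -0.243127  →  δ = -0.2385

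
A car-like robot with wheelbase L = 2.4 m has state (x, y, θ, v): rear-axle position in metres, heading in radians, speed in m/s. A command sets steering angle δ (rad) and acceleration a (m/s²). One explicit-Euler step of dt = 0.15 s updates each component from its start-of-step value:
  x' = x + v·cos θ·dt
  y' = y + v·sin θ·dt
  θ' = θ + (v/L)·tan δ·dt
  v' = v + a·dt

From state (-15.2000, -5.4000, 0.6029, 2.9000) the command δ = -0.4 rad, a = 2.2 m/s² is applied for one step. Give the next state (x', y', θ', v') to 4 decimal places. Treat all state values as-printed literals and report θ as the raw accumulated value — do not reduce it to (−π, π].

x' = -15.2000 + 2.9000·cos(0.6029)·0.15 = -14.8417
y' = -5.4000 + 2.9000·sin(0.6029)·0.15 = -5.1533
θ' = 0.6029 + (2.9000/2.4)·tan(-0.4)·0.15 = 0.5263
v' = 2.9000 + 2.2000·0.15 = 3.2300

(-14.8417, -5.1533, 0.5263, 3.2300)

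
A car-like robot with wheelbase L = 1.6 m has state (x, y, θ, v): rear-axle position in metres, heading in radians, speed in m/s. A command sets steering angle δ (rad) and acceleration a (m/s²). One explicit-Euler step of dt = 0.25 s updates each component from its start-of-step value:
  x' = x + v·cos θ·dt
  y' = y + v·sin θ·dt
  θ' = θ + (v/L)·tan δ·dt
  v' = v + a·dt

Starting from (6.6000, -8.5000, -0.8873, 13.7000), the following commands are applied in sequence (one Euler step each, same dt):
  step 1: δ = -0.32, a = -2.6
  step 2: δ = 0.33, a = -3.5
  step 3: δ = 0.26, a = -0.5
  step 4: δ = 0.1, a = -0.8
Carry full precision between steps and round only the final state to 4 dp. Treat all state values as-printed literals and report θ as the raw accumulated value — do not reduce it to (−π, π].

(13.3584, -17.9494, -0.2033, 11.8500)

after step 1 (δ=-0.32, a=-2.6): (8.762914, -11.155641, -1.596680, 13.050000)
after step 2 (δ=0.33, a=-3.5): (8.678477, -14.417048, -0.898251, 12.175000)
after step 3 (δ=0.26, a=-0.5): (10.574670, -16.797986, -0.392186, 12.050000)
after step 4 (δ=0.1, a=-0.8): (13.358447, -17.949393, -0.203275, 11.850000)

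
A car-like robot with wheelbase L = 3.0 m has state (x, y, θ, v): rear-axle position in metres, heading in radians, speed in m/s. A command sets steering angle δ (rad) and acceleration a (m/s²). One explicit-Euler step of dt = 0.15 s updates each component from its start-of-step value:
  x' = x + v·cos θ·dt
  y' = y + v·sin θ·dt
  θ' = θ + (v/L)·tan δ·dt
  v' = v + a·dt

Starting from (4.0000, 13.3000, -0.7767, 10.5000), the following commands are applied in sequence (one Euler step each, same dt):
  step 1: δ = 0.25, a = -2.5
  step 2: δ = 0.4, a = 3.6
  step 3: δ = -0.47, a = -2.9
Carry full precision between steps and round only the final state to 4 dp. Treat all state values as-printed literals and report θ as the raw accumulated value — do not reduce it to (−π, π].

(7.7942, 10.6210, -0.6995, 10.2300)

after step 1 (δ=0.25, a=-2.5): (5.123338, 12.196036, -0.642645, 10.125000)
after step 2 (δ=0.4, a=3.6): (6.339117, 11.285826, -0.428606, 10.665000)
after step 3 (δ=-0.47, a=-2.9): (7.794163, 10.620964, -0.699479, 10.230000)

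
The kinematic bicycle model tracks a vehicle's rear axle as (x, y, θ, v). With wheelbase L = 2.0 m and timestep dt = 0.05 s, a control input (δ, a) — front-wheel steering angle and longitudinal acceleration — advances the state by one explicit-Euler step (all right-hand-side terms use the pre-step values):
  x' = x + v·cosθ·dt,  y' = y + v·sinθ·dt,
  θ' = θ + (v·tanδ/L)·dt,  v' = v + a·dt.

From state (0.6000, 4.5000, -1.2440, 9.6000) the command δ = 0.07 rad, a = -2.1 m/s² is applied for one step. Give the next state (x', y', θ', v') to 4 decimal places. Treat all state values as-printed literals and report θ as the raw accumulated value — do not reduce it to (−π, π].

(0.7541, 4.0454, -1.2272, 9.4950)

x' = 0.6000 + 9.6000·cos(-1.2440)·0.05 = 0.7541
y' = 4.5000 + 9.6000·sin(-1.2440)·0.05 = 4.0454
θ' = -1.2440 + (9.6000/2.0)·tan(0.07)·0.05 = -1.2272
v' = 9.6000 − 2.1000·0.05 = 9.4950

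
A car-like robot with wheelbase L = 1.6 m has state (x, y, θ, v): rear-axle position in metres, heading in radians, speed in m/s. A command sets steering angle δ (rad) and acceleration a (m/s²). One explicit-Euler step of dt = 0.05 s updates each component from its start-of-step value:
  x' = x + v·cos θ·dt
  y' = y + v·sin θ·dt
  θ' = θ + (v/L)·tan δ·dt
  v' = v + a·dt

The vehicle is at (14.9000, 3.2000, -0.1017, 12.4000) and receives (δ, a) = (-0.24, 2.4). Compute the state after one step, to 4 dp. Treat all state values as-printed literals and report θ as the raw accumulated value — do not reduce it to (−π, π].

x' = 14.9000 + 12.4000·cos(-0.1017)·0.05 = 15.5168
y' = 3.2000 + 12.4000·sin(-0.1017)·0.05 = 3.1371
θ' = -0.1017 + (12.4000/1.6)·tan(-0.24)·0.05 = -0.1965
v' = 12.4000 + 2.4000·0.05 = 12.5200

(15.5168, 3.1371, -0.1965, 12.5200)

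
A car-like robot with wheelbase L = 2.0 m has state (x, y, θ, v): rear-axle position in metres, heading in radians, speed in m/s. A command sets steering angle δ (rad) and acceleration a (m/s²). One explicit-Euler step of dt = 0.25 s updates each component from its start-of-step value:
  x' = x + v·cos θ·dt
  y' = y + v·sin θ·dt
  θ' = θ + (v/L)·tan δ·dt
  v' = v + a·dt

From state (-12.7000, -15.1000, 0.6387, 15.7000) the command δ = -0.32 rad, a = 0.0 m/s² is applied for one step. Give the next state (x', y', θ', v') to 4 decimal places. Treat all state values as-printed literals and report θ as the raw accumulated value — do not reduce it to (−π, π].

(-9.5487, -12.7601, -0.0117, 15.7000)

x' = -12.7000 + 15.7000·cos(0.6387)·0.25 = -9.5487
y' = -15.1000 + 15.7000·sin(0.6387)·0.25 = -12.7601
θ' = 0.6387 + (15.7000/2.0)·tan(-0.32)·0.25 = -0.0117
v' = 15.7000 + 0.0000·0.25 = 15.7000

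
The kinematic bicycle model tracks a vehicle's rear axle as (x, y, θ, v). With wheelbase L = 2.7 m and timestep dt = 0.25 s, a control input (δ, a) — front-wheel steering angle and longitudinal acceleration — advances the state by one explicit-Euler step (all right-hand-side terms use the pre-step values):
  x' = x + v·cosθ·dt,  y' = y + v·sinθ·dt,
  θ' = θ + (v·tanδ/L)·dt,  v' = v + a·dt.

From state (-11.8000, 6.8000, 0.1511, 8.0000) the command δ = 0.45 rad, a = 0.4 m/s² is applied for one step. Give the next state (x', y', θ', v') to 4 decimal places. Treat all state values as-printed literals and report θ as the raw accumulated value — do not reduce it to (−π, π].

x' = -11.8000 + 8.0000·cos(0.1511)·0.25 = -9.8228
y' = 6.8000 + 8.0000·sin(0.1511)·0.25 = 7.1011
θ' = 0.1511 + (8.0000/2.7)·tan(0.45)·0.25 = 0.5089
v' = 8.0000 + 0.4000·0.25 = 8.1000

(-9.8228, 7.1011, 0.5089, 8.1000)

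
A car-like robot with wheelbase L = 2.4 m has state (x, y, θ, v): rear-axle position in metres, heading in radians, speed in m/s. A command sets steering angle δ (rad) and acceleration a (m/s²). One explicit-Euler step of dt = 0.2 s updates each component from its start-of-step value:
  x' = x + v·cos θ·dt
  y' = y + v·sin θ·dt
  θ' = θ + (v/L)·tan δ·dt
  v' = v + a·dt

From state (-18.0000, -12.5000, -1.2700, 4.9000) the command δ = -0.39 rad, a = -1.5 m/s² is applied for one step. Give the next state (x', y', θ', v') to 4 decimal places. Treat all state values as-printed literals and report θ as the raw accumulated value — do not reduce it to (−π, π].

x' = -18.0000 + 4.9000·cos(-1.2700)·0.2 = -17.7096
y' = -12.5000 + 4.9000·sin(-1.2700)·0.2 = -13.4360
θ' = -1.2700 + (4.9000/2.4)·tan(-0.39)·0.2 = -1.4378
v' = 4.9000 − 1.5000·0.2 = 4.6000

(-17.7096, -13.4360, -1.4378, 4.6000)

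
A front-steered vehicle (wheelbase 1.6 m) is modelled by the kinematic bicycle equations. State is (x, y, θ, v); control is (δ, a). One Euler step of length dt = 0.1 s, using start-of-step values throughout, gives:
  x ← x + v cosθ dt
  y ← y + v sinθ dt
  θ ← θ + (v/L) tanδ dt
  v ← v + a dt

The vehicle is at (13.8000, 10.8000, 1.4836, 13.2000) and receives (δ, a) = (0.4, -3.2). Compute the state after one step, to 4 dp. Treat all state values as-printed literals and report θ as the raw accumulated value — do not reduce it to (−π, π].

(13.9150, 12.1150, 1.8324, 12.8800)

x' = 13.8000 + 13.2000·cos(1.4836)·0.1 = 13.9150
y' = 10.8000 + 13.2000·sin(1.4836)·0.1 = 12.1150
θ' = 1.4836 + (13.2000/1.6)·tan(0.4)·0.1 = 1.8324
v' = 13.2000 − 3.2000·0.1 = 12.8800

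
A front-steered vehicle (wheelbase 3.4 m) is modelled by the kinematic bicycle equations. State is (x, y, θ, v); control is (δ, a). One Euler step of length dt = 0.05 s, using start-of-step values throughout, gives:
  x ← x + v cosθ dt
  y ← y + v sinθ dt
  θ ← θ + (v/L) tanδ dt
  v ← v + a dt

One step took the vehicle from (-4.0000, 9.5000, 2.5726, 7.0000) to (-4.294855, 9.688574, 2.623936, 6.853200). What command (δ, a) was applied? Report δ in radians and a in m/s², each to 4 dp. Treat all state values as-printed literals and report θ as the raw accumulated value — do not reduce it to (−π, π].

a = (v'−v)/dt = (-0.146800)/0.05 = -2.9360
Δθ = θ'−θ = 0.051336;  (v·dt/L) = 7.0000·0.05/3.4 = 0.102941
tan δ = Δθ·L/(v·dt) = 0.498693  →  δ = 0.4626

δ = 0.4626, a = -2.9360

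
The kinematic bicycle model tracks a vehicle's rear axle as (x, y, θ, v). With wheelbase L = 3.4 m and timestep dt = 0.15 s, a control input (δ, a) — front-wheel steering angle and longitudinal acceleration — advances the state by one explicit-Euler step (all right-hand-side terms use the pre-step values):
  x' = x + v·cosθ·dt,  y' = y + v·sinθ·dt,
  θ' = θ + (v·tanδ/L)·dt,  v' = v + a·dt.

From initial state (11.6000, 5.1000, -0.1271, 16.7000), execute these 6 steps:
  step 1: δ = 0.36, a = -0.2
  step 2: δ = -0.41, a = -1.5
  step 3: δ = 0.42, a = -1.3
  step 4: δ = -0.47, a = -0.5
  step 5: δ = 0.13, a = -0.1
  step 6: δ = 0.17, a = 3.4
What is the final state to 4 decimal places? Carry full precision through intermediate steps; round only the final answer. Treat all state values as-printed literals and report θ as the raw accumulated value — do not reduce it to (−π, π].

(26.1778, 4.3299, 0.0061, 16.6700)

after step 1 (δ=0.36, a=-0.2): (14.084794, 4.782471, 0.150220, 16.670000)
after step 2 (δ=-0.41, a=-1.5): (16.557134, 5.156686, -0.169425, 16.445000)
after step 3 (δ=0.42, a=-1.3): (18.988564, 4.740752, 0.154570, 16.250000)
after step 4 (δ=-0.47, a=-0.5): (21.397004, 5.116017, -0.209597, 16.175000)
after step 5 (δ=0.13, a=-0.1): (23.770155, 4.611198, -0.116303, 16.160000)
after step 6 (δ=0.17, a=3.4): (26.177780, 4.329915, 0.006079, 16.670000)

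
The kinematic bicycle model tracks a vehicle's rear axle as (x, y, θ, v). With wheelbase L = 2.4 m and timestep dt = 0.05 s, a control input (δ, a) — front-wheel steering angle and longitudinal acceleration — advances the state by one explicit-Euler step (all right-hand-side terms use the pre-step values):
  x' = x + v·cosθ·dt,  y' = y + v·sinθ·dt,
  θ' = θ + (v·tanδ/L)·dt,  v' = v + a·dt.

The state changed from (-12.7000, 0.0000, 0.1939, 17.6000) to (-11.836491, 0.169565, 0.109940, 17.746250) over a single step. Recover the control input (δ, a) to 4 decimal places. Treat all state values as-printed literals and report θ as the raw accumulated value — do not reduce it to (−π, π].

a = (v'−v)/dt = (0.146250)/0.05 = 2.9250
Δθ = θ'−θ = -0.083960;  (v·dt/L) = 17.6000·0.05/2.4 = 0.366667
tan δ = Δθ·L/(v·dt) = -0.228982  →  δ = -0.2251

δ = -0.2251, a = 2.9250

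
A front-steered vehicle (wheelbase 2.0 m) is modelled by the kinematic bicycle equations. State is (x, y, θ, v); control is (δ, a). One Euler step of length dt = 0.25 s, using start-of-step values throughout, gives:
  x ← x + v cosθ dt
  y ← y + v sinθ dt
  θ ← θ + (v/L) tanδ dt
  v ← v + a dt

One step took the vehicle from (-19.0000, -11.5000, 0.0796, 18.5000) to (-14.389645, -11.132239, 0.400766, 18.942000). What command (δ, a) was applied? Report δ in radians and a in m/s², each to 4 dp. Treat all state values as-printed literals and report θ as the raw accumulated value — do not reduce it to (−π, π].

a = (v'−v)/dt = (0.442000)/0.25 = 1.7680
Δθ = θ'−θ = 0.321166;  (v·dt/L) = 18.5000·0.25/2.0 = 2.312500
tan δ = Δθ·L/(v·dt) = 0.138883  →  δ = 0.1380

δ = 0.1380, a = 1.7680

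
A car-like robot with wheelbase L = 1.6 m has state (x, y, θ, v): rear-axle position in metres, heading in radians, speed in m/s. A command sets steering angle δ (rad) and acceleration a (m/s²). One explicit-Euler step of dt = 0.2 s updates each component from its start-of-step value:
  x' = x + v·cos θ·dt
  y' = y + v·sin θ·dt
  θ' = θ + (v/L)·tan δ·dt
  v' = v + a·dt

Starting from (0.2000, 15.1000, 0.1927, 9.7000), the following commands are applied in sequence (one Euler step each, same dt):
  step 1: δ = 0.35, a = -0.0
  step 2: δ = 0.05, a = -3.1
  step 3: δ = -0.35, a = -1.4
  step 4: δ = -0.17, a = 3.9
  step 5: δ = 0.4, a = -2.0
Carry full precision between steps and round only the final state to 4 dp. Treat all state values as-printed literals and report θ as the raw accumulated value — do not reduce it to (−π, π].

after step 1 (δ=0.35, a=-0.0): (2.104092, 15.471529, 0.635297, 9.700000)
after step 2 (δ=0.05, a=-3.1): (3.665589, 16.622757, 0.695973, 9.080000)
after step 3 (δ=-0.35, a=-1.4): (5.059243, 17.787053, 0.281665, 8.800000)
after step 4 (δ=-0.17, a=3.9): (6.749888, 18.276255, 0.092843, 9.580000)
after step 5 (δ=0.4, a=-2.0): (8.657636, 18.453886, 0.599138, 9.180000)

(8.6576, 18.4539, 0.5991, 9.1800)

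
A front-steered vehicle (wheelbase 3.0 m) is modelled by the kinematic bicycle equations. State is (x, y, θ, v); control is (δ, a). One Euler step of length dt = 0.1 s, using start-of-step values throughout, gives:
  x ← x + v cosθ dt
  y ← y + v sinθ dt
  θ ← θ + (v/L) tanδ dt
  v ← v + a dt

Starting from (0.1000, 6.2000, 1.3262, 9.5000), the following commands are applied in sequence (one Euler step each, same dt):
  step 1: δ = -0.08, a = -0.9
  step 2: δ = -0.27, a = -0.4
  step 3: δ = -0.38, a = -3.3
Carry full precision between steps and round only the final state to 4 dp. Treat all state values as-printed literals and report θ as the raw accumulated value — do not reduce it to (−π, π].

(0.9083, 8.9066, 1.0893, 9.0400)

after step 1 (δ=-0.08, a=-0.9): (0.330056, 7.121723, 1.300812, 9.410000)
after step 2 (δ=-0.27, a=-0.4): (0.581036, 8.028636, 1.214003, 9.370000)
after step 3 (δ=-0.38, a=-3.3): (0.908304, 8.906625, 1.089253, 9.040000)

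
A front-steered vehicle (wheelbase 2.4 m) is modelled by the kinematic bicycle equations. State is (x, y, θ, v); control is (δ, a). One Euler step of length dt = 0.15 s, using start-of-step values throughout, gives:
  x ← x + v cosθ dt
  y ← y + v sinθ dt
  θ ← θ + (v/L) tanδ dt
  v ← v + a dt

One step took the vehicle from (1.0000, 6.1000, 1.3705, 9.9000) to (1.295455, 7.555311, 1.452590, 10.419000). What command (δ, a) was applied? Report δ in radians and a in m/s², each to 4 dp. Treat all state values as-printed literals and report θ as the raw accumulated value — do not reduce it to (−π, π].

a = (v'−v)/dt = (0.519000)/0.15 = 3.4600
Δθ = θ'−θ = 0.082090;  (v·dt/L) = 9.9000·0.15/2.4 = 0.618750
tan δ = Δθ·L/(v·dt) = 0.132671  →  δ = 0.1319

δ = 0.1319, a = 3.4600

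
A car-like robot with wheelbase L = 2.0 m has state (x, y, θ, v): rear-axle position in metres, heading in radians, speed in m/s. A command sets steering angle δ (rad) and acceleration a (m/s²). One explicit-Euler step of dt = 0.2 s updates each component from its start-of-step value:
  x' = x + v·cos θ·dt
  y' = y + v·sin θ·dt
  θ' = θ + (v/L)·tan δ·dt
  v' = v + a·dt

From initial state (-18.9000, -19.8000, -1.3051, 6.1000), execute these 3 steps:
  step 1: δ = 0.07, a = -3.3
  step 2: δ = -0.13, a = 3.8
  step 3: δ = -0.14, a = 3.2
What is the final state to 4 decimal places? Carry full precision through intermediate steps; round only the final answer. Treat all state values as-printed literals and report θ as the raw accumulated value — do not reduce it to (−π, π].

(-17.9578, -23.2191, -1.4208, 6.8400)

after step 1 (δ=0.07, a=-3.3): (-18.579651, -20.977190, -1.262330, 5.440000)
after step 2 (δ=-0.13, a=3.8): (-18.249337, -22.013837, -1.333451, 6.200000)
after step 3 (δ=-0.14, a=3.2): (-17.957784, -23.219074, -1.420823, 6.840000)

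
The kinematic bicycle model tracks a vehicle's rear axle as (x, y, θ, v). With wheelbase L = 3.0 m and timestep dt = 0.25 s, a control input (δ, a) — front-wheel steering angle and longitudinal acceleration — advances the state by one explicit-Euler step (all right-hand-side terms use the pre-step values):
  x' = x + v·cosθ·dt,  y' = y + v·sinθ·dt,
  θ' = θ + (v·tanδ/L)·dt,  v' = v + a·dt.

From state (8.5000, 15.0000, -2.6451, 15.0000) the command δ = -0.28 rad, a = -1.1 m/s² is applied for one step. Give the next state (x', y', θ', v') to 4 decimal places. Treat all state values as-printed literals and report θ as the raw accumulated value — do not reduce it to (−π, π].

(5.2028, 13.2137, -3.0045, 14.7250)

x' = 8.5000 + 15.0000·cos(-2.6451)·0.25 = 5.2028
y' = 15.0000 + 15.0000·sin(-2.6451)·0.25 = 13.2137
θ' = -2.6451 + (15.0000/3.0)·tan(-0.28)·0.25 = -3.0045
v' = 15.0000 − 1.1000·0.25 = 14.7250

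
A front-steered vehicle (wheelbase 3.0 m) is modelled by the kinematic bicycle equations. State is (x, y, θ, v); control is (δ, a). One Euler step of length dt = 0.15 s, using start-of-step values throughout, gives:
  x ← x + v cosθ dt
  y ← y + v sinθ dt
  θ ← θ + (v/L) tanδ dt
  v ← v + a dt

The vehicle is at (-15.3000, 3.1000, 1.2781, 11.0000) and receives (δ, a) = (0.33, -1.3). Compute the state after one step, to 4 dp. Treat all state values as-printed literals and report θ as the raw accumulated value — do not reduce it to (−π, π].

x' = -15.3000 + 11.0000·cos(1.2781)·0.15 = -14.8239
y' = 3.1000 + 11.0000·sin(1.2781)·0.15 = 4.6798
θ' = 1.2781 + (11.0000/3.0)·tan(0.33)·0.15 = 1.4665
v' = 11.0000 − 1.3000·0.15 = 10.8050

(-14.8239, 4.6798, 1.4665, 10.8050)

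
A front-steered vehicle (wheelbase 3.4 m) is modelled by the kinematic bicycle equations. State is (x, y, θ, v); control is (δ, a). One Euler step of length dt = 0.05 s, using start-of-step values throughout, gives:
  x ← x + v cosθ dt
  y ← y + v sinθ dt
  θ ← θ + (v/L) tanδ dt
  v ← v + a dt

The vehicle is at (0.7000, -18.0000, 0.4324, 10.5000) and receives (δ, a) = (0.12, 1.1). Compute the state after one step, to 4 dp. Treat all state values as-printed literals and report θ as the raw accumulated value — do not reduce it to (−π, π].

(1.1767, -17.7800, 0.4510, 10.5550)

x' = 0.7000 + 10.5000·cos(0.4324)·0.05 = 1.1767
y' = -18.0000 + 10.5000·sin(0.4324)·0.05 = -17.7800
θ' = 0.4324 + (10.5000/3.4)·tan(0.12)·0.05 = 0.4510
v' = 10.5000 + 1.1000·0.05 = 10.5550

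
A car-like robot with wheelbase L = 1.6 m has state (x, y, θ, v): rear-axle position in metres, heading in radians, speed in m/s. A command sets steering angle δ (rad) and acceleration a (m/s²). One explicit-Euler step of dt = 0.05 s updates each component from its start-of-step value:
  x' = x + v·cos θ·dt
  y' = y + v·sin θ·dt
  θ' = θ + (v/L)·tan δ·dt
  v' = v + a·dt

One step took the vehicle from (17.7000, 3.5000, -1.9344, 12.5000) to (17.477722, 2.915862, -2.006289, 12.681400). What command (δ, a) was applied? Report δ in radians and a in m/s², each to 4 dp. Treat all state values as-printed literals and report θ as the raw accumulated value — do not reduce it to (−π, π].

δ = -0.1820, a = 3.6280

a = (v'−v)/dt = (0.181400)/0.05 = 3.6280
Δθ = θ'−θ = -0.071889;  (v·dt/L) = 12.5000·0.05/1.6 = 0.390625
tan δ = Δθ·L/(v·dt) = -0.184036  →  δ = -0.1820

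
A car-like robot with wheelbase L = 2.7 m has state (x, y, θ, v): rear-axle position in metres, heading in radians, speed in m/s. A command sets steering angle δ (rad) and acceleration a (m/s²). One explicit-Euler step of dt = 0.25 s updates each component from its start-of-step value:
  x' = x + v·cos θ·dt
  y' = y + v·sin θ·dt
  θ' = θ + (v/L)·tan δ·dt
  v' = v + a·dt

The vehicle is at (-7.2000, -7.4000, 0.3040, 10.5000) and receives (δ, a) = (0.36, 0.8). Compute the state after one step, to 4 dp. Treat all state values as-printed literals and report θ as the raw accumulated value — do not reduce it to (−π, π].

x' = -7.2000 + 10.5000·cos(0.3040)·0.25 = -4.6954
y' = -7.4000 + 10.5000·sin(0.3040)·0.25 = -6.6142
θ' = 0.3040 + (10.5000/2.7)·tan(0.36)·0.25 = 0.6699
v' = 10.5000 + 0.8000·0.25 = 10.7000

(-4.6954, -6.6142, 0.6699, 10.7000)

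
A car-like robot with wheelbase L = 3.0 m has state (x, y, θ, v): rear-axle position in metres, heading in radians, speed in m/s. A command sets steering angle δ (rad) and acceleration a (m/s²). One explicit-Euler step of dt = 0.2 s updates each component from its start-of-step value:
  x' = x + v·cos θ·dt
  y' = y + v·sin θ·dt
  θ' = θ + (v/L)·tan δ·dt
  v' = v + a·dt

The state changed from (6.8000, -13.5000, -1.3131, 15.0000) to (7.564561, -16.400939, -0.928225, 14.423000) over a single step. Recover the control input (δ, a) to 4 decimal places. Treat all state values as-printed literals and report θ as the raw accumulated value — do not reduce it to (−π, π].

a = (v'−v)/dt = (-0.577000)/0.2 = -2.8850
Δθ = θ'−θ = 0.384875;  (v·dt/L) = 15.0000·0.2/3.0 = 1.000000
tan δ = Δθ·L/(v·dt) = 0.384875  →  δ = 0.3674

δ = 0.3674, a = -2.8850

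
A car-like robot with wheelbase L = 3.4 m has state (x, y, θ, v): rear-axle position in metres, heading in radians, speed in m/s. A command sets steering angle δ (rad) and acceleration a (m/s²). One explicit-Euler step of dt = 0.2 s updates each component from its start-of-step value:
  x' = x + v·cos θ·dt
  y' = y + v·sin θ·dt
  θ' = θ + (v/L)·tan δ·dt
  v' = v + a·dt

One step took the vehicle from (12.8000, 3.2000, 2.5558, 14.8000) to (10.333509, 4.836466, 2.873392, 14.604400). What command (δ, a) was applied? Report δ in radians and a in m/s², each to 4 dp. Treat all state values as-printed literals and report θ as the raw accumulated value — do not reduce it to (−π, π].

δ = 0.3498, a = -0.9780

a = (v'−v)/dt = (-0.195600)/0.2 = -0.9780
Δθ = θ'−θ = 0.317592;  (v·dt/L) = 14.8000·0.2/3.4 = 0.870588
tan δ = Δθ·L/(v·dt) = 0.364802  →  δ = 0.3498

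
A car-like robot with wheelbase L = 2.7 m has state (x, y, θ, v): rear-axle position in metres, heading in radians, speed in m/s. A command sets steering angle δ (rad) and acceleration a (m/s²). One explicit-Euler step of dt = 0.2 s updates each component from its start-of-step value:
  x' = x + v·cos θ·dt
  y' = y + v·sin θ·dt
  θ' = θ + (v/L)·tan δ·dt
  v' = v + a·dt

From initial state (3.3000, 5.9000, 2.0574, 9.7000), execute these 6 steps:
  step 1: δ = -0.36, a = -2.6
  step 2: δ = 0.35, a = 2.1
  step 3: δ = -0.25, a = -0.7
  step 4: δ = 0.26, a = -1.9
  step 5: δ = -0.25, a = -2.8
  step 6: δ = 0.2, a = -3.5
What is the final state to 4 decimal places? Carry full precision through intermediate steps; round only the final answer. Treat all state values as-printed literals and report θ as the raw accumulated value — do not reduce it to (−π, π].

(-0.7094, 16.1905, 1.9962, 7.8200)

after step 1 (δ=-0.36, a=-2.6): (2.392805, 7.614817, 1.786948, 9.180000)
after step 2 (δ=0.35, a=2.1): (1.999034, 9.408093, 2.035167, 9.600000)
after step 3 (δ=-0.25, a=-0.7): (1.139142, 11.124772, 1.853590, 9.460000)
after step 4 (δ=0.26, a=-1.9): (0.611199, 12.941621, 2.040003, 9.080000)
after step 5 (δ=-0.25, a=-2.8): (-0.209957, 14.561361, 1.868262, 8.520000)
after step 6 (δ=0.2, a=-3.5): (-0.709396, 16.190526, 1.996194, 7.820000)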